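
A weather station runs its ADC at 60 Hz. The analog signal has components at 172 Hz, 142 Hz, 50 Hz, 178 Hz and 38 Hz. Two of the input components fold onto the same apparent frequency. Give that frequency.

22 Hz

fs/2 = 30 Hz.
172 Hz mod fs = 52 Hz.
52 Hz > fs/2 = 30 Hz, folds to fs − 52 Hz = 8 Hz.
142 Hz mod fs = 22 Hz.
22 Hz ≤ fs/2 = 30 Hz, appears at 22 Hz.
50 Hz > fs/2 = 30 Hz, folds to fs − 50 Hz = 10 Hz.
178 Hz mod fs = 58 Hz.
58 Hz > fs/2 = 30 Hz, folds to fs − 58 Hz = 2 Hz.
38 Hz > fs/2 = 30 Hz, folds to fs − 38 Hz = 22 Hz.
38 Hz and 142 Hz both map to 22 Hz.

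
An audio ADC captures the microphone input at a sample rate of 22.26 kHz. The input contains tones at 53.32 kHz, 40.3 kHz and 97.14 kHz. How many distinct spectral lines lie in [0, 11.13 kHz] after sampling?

fs/2 = 11.13 kHz.
53.32 kHz mod fs = 8.8 kHz.
8.8 kHz ≤ fs/2 = 11.13 kHz, appears at 8.8 kHz.
40.3 kHz mod fs = 18.04 kHz.
18.04 kHz > fs/2 = 11.13 kHz, folds to fs − 18.04 kHz = 4.22 kHz.
97.14 kHz mod fs = 8.1 kHz.
8.1 kHz ≤ fs/2 = 11.13 kHz, appears at 8.1 kHz.
Distinct values: {4.22 kHz, 8.1 kHz, 8.8 kHz} → 3.

3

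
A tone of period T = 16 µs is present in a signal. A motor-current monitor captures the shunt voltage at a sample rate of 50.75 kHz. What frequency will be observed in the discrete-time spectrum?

T = 16 µs → f = 1/T = 62.5 kHz.
62.5 kHz mod fs = 11.75 kHz.
11.75 kHz ≤ fs/2 = 25.375 kHz, appears at 11.75 kHz.

11.75 kHz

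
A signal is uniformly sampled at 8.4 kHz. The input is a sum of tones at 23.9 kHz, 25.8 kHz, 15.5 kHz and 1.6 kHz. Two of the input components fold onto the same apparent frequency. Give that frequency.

fs/2 = 4.2 kHz.
23.9 kHz mod fs = 7.1 kHz.
7.1 kHz > fs/2 = 4.2 kHz, folds to fs − 7.1 kHz = 1.3 kHz.
25.8 kHz mod fs = 0.6 kHz.
0.6 kHz ≤ fs/2 = 4.2 kHz, appears at 0.6 kHz.
15.5 kHz mod fs = 7.1 kHz.
7.1 kHz > fs/2 = 4.2 kHz, folds to fs − 7.1 kHz = 1.3 kHz.
1.6 kHz ≤ fs/2 = 4.2 kHz, passes unchanged.
15.5 kHz and 23.9 kHz both map to 1.3 kHz.

1.3 kHz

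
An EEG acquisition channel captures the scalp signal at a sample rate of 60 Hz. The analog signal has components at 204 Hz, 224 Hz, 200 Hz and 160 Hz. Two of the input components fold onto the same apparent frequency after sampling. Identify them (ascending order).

fs/2 = 30 Hz.
204 Hz mod fs = 24 Hz.
24 Hz ≤ fs/2 = 30 Hz, appears at 24 Hz.
224 Hz mod fs = 44 Hz.
44 Hz > fs/2 = 30 Hz, folds to fs − 44 Hz = 16 Hz.
200 Hz mod fs = 20 Hz.
20 Hz ≤ fs/2 = 30 Hz, appears at 20 Hz.
160 Hz mod fs = 40 Hz.
40 Hz > fs/2 = 30 Hz, folds to fs − 40 Hz = 20 Hz.
160 Hz and 200 Hz both map to 20 Hz.

160 Hz, 200 Hz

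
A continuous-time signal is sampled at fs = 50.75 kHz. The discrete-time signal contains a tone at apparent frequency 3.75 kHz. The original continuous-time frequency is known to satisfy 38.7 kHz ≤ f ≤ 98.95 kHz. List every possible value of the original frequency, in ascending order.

47 kHz, 54.5 kHz, 97.75 kHz

Frequencies that alias to 3.75 kHz are k·fs ± 3.75 kHz for integer k ≥ 0.
k=0: 3.75 kHz.
k=1: 47 kHz, 54.5 kHz.
k=2: 97.75 kHz, 105.25 kHz.
k=3: 148.5 kHz, 156 kHz.
Within [38.7 kHz, 98.95 kHz]: 47 kHz, 54.5 kHz, 97.75 kHz.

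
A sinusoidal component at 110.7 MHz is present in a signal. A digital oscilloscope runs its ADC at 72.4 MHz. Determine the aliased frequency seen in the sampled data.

34.1 MHz

110.7 MHz mod fs = 38.3 MHz.
38.3 MHz > fs/2 = 36.2 MHz, folds to fs − 38.3 MHz = 34.1 MHz.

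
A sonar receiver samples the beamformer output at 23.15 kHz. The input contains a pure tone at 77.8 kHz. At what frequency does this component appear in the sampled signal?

77.8 kHz mod fs = 8.35 kHz.
8.35 kHz ≤ fs/2 = 11.575 kHz, appears at 8.35 kHz.

8.35 kHz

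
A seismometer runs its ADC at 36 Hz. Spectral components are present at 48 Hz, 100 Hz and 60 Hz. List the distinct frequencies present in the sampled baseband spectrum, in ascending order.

8 Hz, 12 Hz

fs/2 = 18 Hz.
48 Hz mod fs = 12 Hz.
12 Hz ≤ fs/2 = 18 Hz, appears at 12 Hz.
100 Hz mod fs = 28 Hz.
28 Hz > fs/2 = 18 Hz, folds to fs − 28 Hz = 8 Hz.
60 Hz mod fs = 24 Hz.
24 Hz > fs/2 = 18 Hz, folds to fs − 24 Hz = 12 Hz.
Distinct values: {8 Hz, 12 Hz}.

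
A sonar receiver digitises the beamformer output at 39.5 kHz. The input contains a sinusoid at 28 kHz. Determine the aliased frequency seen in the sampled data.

28 kHz > fs/2 = 19.75 kHz, folds to fs − 28 kHz = 11.5 kHz.

11.5 kHz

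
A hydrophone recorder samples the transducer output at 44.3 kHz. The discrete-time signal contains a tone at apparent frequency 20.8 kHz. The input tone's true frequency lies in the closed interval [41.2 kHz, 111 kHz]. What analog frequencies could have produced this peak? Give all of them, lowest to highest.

65.1 kHz, 67.8 kHz, 109.4 kHz

Frequencies that alias to 20.8 kHz are k·fs ± 20.8 kHz for integer k ≥ 0.
k=0: 20.8 kHz.
k=1: 23.5 kHz, 65.1 kHz.
k=2: 67.8 kHz, 109.4 kHz.
k=3: 112.1 kHz, 153.7 kHz.
Within [41.2 kHz, 111 kHz]: 65.1 kHz, 67.8 kHz, 109.4 kHz.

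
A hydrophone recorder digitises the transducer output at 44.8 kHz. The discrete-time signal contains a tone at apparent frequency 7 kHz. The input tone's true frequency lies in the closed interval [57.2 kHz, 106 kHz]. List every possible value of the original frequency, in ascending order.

Frequencies that alias to 7 kHz are k·fs ± 7 kHz for integer k ≥ 0.
k=0: 7 kHz.
k=1: 37.8 kHz, 51.8 kHz.
k=2: 82.6 kHz, 96.6 kHz.
k=3: 127.4 kHz, 141.4 kHz.
Within [57.2 kHz, 106 kHz]: 82.6 kHz, 96.6 kHz.

82.6 kHz, 96.6 kHz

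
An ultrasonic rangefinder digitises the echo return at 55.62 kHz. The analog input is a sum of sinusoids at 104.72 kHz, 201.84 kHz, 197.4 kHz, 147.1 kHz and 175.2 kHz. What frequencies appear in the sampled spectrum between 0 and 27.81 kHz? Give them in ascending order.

fs/2 = 27.81 kHz.
104.72 kHz mod fs = 49.1 kHz.
49.1 kHz > fs/2 = 27.81 kHz, folds to fs − 49.1 kHz = 6.52 kHz.
201.84 kHz mod fs = 34.98 kHz.
34.98 kHz > fs/2 = 27.81 kHz, folds to fs − 34.98 kHz = 20.64 kHz.
197.4 kHz mod fs = 30.54 kHz.
30.54 kHz > fs/2 = 27.81 kHz, folds to fs − 30.54 kHz = 25.08 kHz.
147.1 kHz mod fs = 35.86 kHz.
35.86 kHz > fs/2 = 27.81 kHz, folds to fs − 35.86 kHz = 19.76 kHz.
175.2 kHz mod fs = 8.34 kHz.
8.34 kHz ≤ fs/2 = 27.81 kHz, appears at 8.34 kHz.
Distinct values: {6.52 kHz, 8.34 kHz, 19.76 kHz, 20.64 kHz, 25.08 kHz}.

6.52 kHz, 8.34 kHz, 19.76 kHz, 20.64 kHz, 25.08 kHz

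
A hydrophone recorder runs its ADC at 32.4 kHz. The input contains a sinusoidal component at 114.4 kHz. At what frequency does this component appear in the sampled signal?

114.4 kHz mod fs = 17.2 kHz.
17.2 kHz > fs/2 = 16.2 kHz, folds to fs − 17.2 kHz = 15.2 kHz.

15.2 kHz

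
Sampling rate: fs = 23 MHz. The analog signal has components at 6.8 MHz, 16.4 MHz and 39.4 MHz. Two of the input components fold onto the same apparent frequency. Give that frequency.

6.6 MHz

fs/2 = 11.5 MHz.
6.8 MHz ≤ fs/2 = 11.5 MHz, passes unchanged.
16.4 MHz > fs/2 = 11.5 MHz, folds to fs − 16.4 MHz = 6.6 MHz.
39.4 MHz mod fs = 16.4 MHz.
16.4 MHz > fs/2 = 11.5 MHz, folds to fs − 16.4 MHz = 6.6 MHz.
16.4 MHz and 39.4 MHz both map to 6.6 MHz.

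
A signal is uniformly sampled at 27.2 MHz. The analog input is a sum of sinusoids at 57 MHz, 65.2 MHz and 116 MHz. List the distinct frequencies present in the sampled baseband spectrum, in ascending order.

2.6 MHz, 7.2 MHz, 10.8 MHz

fs/2 = 13.6 MHz.
57 MHz mod fs = 2.6 MHz.
2.6 MHz ≤ fs/2 = 13.6 MHz, appears at 2.6 MHz.
65.2 MHz mod fs = 10.8 MHz.
10.8 MHz ≤ fs/2 = 13.6 MHz, appears at 10.8 MHz.
116 MHz mod fs = 7.2 MHz.
7.2 MHz ≤ fs/2 = 13.6 MHz, appears at 7.2 MHz.
Distinct values: {2.6 MHz, 7.2 MHz, 10.8 MHz}.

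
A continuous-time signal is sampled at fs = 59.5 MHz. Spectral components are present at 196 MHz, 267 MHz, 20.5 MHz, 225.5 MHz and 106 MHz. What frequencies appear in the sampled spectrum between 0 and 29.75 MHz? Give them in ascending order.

12.5 MHz, 13 MHz, 17.5 MHz, 20.5 MHz, 29 MHz

fs/2 = 29.75 MHz.
196 MHz mod fs = 17.5 MHz.
17.5 MHz ≤ fs/2 = 29.75 MHz, appears at 17.5 MHz.
267 MHz mod fs = 29 MHz.
29 MHz ≤ fs/2 = 29.75 MHz, appears at 29 MHz.
20.5 MHz ≤ fs/2 = 29.75 MHz, passes unchanged.
225.5 MHz mod fs = 47 MHz.
47 MHz > fs/2 = 29.75 MHz, folds to fs − 47 MHz = 12.5 MHz.
106 MHz mod fs = 46.5 MHz.
46.5 MHz > fs/2 = 29.75 MHz, folds to fs − 46.5 MHz = 13 MHz.
Distinct values: {12.5 MHz, 13 MHz, 17.5 MHz, 20.5 MHz, 29 MHz}.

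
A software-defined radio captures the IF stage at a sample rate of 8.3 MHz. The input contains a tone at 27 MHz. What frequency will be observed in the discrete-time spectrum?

27 MHz mod fs = 2.1 MHz.
2.1 MHz ≤ fs/2 = 4.15 MHz, appears at 2.1 MHz.

2.1 MHz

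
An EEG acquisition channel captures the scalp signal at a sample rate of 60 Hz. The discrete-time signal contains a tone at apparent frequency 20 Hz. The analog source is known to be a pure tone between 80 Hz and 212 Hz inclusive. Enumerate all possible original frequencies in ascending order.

80 Hz, 100 Hz, 140 Hz, 160 Hz, 200 Hz

Frequencies that alias to 20 Hz are k·fs ± 20 Hz for integer k ≥ 0.
k=0: 20 Hz.
k=1: 40 Hz, 80 Hz.
k=2: 100 Hz, 140 Hz.
k=3: 160 Hz, 200 Hz.
k=4: 220 Hz, 260 Hz.
Within [80 Hz, 212 Hz]: 80 Hz, 100 Hz, 140 Hz, 160 Hz, 200 Hz.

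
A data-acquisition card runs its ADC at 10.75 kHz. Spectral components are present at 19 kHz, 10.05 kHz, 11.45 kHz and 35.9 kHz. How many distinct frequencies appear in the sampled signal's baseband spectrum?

3

fs/2 = 5.375 kHz.
19 kHz mod fs = 8.25 kHz.
8.25 kHz > fs/2 = 5.375 kHz, folds to fs − 8.25 kHz = 2.5 kHz.
10.05 kHz > fs/2 = 5.375 kHz, folds to fs − 10.05 kHz = 0.7 kHz.
11.45 kHz mod fs = 0.7 kHz.
0.7 kHz ≤ fs/2 = 5.375 kHz, appears at 0.7 kHz.
35.9 kHz mod fs = 3.65 kHz.
3.65 kHz ≤ fs/2 = 5.375 kHz, appears at 3.65 kHz.
Distinct values: {0.7 kHz, 2.5 kHz, 3.65 kHz} → 3.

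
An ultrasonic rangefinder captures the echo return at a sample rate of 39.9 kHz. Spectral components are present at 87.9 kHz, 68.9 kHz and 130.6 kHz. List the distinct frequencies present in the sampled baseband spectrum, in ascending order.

8.1 kHz, 10.9 kHz

fs/2 = 19.95 kHz.
87.9 kHz mod fs = 8.1 kHz.
8.1 kHz ≤ fs/2 = 19.95 kHz, appears at 8.1 kHz.
68.9 kHz mod fs = 29 kHz.
29 kHz > fs/2 = 19.95 kHz, folds to fs − 29 kHz = 10.9 kHz.
130.6 kHz mod fs = 10.9 kHz.
10.9 kHz ≤ fs/2 = 19.95 kHz, appears at 10.9 kHz.
Distinct values: {8.1 kHz, 10.9 kHz}.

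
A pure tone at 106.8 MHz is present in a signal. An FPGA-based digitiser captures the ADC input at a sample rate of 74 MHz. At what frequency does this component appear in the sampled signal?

106.8 MHz mod fs = 32.8 MHz.
32.8 MHz ≤ fs/2 = 37 MHz, appears at 32.8 MHz.

32.8 MHz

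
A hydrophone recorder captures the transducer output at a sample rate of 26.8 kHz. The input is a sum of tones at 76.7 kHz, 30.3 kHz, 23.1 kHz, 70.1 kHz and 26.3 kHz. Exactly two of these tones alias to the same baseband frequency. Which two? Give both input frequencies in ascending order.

23.1 kHz, 76.7 kHz

fs/2 = 13.4 kHz.
76.7 kHz mod fs = 23.1 kHz.
23.1 kHz > fs/2 = 13.4 kHz, folds to fs − 23.1 kHz = 3.7 kHz.
30.3 kHz mod fs = 3.5 kHz.
3.5 kHz ≤ fs/2 = 13.4 kHz, appears at 3.5 kHz.
23.1 kHz > fs/2 = 13.4 kHz, folds to fs − 23.1 kHz = 3.7 kHz.
70.1 kHz mod fs = 16.5 kHz.
16.5 kHz > fs/2 = 13.4 kHz, folds to fs − 16.5 kHz = 10.3 kHz.
26.3 kHz > fs/2 = 13.4 kHz, folds to fs − 26.3 kHz = 0.5 kHz.
23.1 kHz and 76.7 kHz both map to 3.7 kHz.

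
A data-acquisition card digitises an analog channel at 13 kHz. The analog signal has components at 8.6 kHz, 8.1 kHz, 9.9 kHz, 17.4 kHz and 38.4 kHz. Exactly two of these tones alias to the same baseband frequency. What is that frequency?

4.4 kHz

fs/2 = 6.5 kHz.
8.6 kHz > fs/2 = 6.5 kHz, folds to fs − 8.6 kHz = 4.4 kHz.
8.1 kHz > fs/2 = 6.5 kHz, folds to fs − 8.1 kHz = 4.9 kHz.
9.9 kHz > fs/2 = 6.5 kHz, folds to fs − 9.9 kHz = 3.1 kHz.
17.4 kHz mod fs = 4.4 kHz.
4.4 kHz ≤ fs/2 = 6.5 kHz, appears at 4.4 kHz.
38.4 kHz mod fs = 12.4 kHz.
12.4 kHz > fs/2 = 6.5 kHz, folds to fs − 12.4 kHz = 0.6 kHz.
8.6 kHz and 17.4 kHz both map to 4.4 kHz.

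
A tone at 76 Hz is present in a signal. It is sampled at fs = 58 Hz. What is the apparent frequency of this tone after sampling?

18 Hz

76 Hz mod fs = 18 Hz.
18 Hz ≤ fs/2 = 29 Hz, appears at 18 Hz.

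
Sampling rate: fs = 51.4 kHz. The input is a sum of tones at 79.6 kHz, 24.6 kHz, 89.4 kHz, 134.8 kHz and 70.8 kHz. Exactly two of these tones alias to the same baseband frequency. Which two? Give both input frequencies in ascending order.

70.8 kHz, 134.8 kHz

fs/2 = 25.7 kHz.
79.6 kHz mod fs = 28.2 kHz.
28.2 kHz > fs/2 = 25.7 kHz, folds to fs − 28.2 kHz = 23.2 kHz.
24.6 kHz ≤ fs/2 = 25.7 kHz, passes unchanged.
89.4 kHz mod fs = 38 kHz.
38 kHz > fs/2 = 25.7 kHz, folds to fs − 38 kHz = 13.4 kHz.
134.8 kHz mod fs = 32 kHz.
32 kHz > fs/2 = 25.7 kHz, folds to fs − 32 kHz = 19.4 kHz.
70.8 kHz mod fs = 19.4 kHz.
19.4 kHz ≤ fs/2 = 25.7 kHz, appears at 19.4 kHz.
70.8 kHz and 134.8 kHz both map to 19.4 kHz.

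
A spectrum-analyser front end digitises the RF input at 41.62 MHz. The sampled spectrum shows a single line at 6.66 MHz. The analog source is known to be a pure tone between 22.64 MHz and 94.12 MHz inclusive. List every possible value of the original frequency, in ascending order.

Frequencies that alias to 6.66 MHz are k·fs ± 6.66 MHz for integer k ≥ 0.
k=0: 6.66 MHz.
k=1: 34.96 MHz, 48.28 MHz.
k=2: 76.58 MHz, 89.9 MHz.
k=3: 118.2 MHz, 131.52 MHz.
Within [22.64 MHz, 94.12 MHz]: 34.96 MHz, 48.28 MHz, 76.58 MHz, 89.9 MHz.

34.96 MHz, 48.28 MHz, 76.58 MHz, 89.9 MHz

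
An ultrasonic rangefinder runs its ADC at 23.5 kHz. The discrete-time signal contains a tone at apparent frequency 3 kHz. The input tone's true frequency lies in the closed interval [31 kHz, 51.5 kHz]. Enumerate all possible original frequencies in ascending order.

44 kHz, 50 kHz

Frequencies that alias to 3 kHz are k·fs ± 3 kHz for integer k ≥ 0.
k=0: 3 kHz.
k=1: 20.5 kHz, 26.5 kHz.
k=2: 44 kHz, 50 kHz.
k=3: 67.5 kHz, 73.5 kHz.
Within [31 kHz, 51.5 kHz]: 44 kHz, 50 kHz.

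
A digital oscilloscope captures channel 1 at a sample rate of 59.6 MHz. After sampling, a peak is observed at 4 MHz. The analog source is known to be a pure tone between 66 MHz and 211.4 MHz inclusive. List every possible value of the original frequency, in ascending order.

115.2 MHz, 123.2 MHz, 174.8 MHz, 182.8 MHz

Frequencies that alias to 4 MHz are k·fs ± 4 MHz for integer k ≥ 0.
k=0: 4 MHz.
k=1: 55.6 MHz, 63.6 MHz.
k=2: 115.2 MHz, 123.2 MHz.
k=3: 174.8 MHz, 182.8 MHz.
k=4: 234.4 MHz, 242.4 MHz.
Within [66 MHz, 211.4 MHz]: 115.2 MHz, 123.2 MHz, 174.8 MHz, 182.8 MHz.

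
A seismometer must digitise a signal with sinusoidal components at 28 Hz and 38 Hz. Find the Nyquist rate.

76 Hz

Highest-frequency component: 38 Hz.
Nyquist rate = 2 × 38 Hz = 76 Hz.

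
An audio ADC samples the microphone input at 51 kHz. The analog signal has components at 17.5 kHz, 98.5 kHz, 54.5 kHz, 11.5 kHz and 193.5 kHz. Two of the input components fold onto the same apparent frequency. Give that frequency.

fs/2 = 25.5 kHz.
17.5 kHz ≤ fs/2 = 25.5 kHz, passes unchanged.
98.5 kHz mod fs = 47.5 kHz.
47.5 kHz > fs/2 = 25.5 kHz, folds to fs − 47.5 kHz = 3.5 kHz.
54.5 kHz mod fs = 3.5 kHz.
3.5 kHz ≤ fs/2 = 25.5 kHz, appears at 3.5 kHz.
11.5 kHz ≤ fs/2 = 25.5 kHz, passes unchanged.
193.5 kHz mod fs = 40.5 kHz.
40.5 kHz > fs/2 = 25.5 kHz, folds to fs − 40.5 kHz = 10.5 kHz.
54.5 kHz and 98.5 kHz both map to 3.5 kHz.

3.5 kHz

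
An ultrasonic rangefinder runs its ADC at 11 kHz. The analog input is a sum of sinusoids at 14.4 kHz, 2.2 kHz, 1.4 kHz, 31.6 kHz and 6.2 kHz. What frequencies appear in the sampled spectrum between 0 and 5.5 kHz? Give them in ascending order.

1.4 kHz, 2.2 kHz, 3.4 kHz, 4.8 kHz

fs/2 = 5.5 kHz.
14.4 kHz mod fs = 3.4 kHz.
3.4 kHz ≤ fs/2 = 5.5 kHz, appears at 3.4 kHz.
2.2 kHz ≤ fs/2 = 5.5 kHz, passes unchanged.
1.4 kHz ≤ fs/2 = 5.5 kHz, passes unchanged.
31.6 kHz mod fs = 9.6 kHz.
9.6 kHz > fs/2 = 5.5 kHz, folds to fs − 9.6 kHz = 1.4 kHz.
6.2 kHz > fs/2 = 5.5 kHz, folds to fs − 6.2 kHz = 4.8 kHz.
Distinct values: {1.4 kHz, 2.2 kHz, 3.4 kHz, 4.8 kHz}.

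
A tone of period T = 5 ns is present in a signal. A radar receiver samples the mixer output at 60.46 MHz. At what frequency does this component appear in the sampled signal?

18.62 MHz

T = 5 ns → f = 1/T = 200 MHz.
200 MHz mod fs = 18.62 MHz.
18.62 MHz ≤ fs/2 = 30.23 MHz, appears at 18.62 MHz.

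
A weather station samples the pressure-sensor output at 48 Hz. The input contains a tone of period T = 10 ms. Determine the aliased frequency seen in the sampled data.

4 Hz

T = 10 ms → f = 1/T = 100 Hz.
100 Hz mod fs = 4 Hz.
4 Hz ≤ fs/2 = 24 Hz, appears at 4 Hz.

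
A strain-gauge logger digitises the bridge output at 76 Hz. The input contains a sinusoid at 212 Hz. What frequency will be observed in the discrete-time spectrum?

16 Hz

212 Hz mod fs = 60 Hz.
60 Hz > fs/2 = 38 Hz, folds to fs − 60 Hz = 16 Hz.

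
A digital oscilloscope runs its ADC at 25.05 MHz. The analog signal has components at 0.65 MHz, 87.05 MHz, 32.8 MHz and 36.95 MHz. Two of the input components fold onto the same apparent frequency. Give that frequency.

11.9 MHz

fs/2 = 12.525 MHz.
0.65 MHz ≤ fs/2 = 12.525 MHz, passes unchanged.
87.05 MHz mod fs = 11.9 MHz.
11.9 MHz ≤ fs/2 = 12.525 MHz, appears at 11.9 MHz.
32.8 MHz mod fs = 7.75 MHz.
7.75 MHz ≤ fs/2 = 12.525 MHz, appears at 7.75 MHz.
36.95 MHz mod fs = 11.9 MHz.
11.9 MHz ≤ fs/2 = 12.525 MHz, appears at 11.9 MHz.
36.95 MHz and 87.05 MHz both map to 11.9 MHz.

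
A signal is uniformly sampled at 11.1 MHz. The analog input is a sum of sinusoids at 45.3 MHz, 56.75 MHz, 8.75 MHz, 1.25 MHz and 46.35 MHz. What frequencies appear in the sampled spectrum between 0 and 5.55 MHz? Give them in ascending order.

fs/2 = 5.55 MHz.
45.3 MHz mod fs = 0.9 MHz.
0.9 MHz ≤ fs/2 = 5.55 MHz, appears at 0.9 MHz.
56.75 MHz mod fs = 1.25 MHz.
1.25 MHz ≤ fs/2 = 5.55 MHz, appears at 1.25 MHz.
8.75 MHz > fs/2 = 5.55 MHz, folds to fs − 8.75 MHz = 2.35 MHz.
1.25 MHz ≤ fs/2 = 5.55 MHz, passes unchanged.
46.35 MHz mod fs = 1.95 MHz.
1.95 MHz ≤ fs/2 = 5.55 MHz, appears at 1.95 MHz.
Distinct values: {0.9 MHz, 1.25 MHz, 1.95 MHz, 2.35 MHz}.

0.9 MHz, 1.25 MHz, 1.95 MHz, 2.35 MHz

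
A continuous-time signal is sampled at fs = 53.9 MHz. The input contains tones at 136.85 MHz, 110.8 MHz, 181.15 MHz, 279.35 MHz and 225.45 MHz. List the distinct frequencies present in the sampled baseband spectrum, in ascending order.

3 MHz, 9.85 MHz, 19.45 MHz, 24.85 MHz

fs/2 = 26.95 MHz.
136.85 MHz mod fs = 29.05 MHz.
29.05 MHz > fs/2 = 26.95 MHz, folds to fs − 29.05 MHz = 24.85 MHz.
110.8 MHz mod fs = 3 MHz.
3 MHz ≤ fs/2 = 26.95 MHz, appears at 3 MHz.
181.15 MHz mod fs = 19.45 MHz.
19.45 MHz ≤ fs/2 = 26.95 MHz, appears at 19.45 MHz.
279.35 MHz mod fs = 9.85 MHz.
9.85 MHz ≤ fs/2 = 26.95 MHz, appears at 9.85 MHz.
225.45 MHz mod fs = 9.85 MHz.
9.85 MHz ≤ fs/2 = 26.95 MHz, appears at 9.85 MHz.
Distinct values: {3 MHz, 9.85 MHz, 19.45 MHz, 24.85 MHz}.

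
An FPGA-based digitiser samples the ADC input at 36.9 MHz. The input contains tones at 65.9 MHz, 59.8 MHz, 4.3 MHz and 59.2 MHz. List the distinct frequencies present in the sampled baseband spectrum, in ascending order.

fs/2 = 18.45 MHz.
65.9 MHz mod fs = 29 MHz.
29 MHz > fs/2 = 18.45 MHz, folds to fs − 29 MHz = 7.9 MHz.
59.8 MHz mod fs = 22.9 MHz.
22.9 MHz > fs/2 = 18.45 MHz, folds to fs − 22.9 MHz = 14 MHz.
4.3 MHz ≤ fs/2 = 18.45 MHz, passes unchanged.
59.2 MHz mod fs = 22.3 MHz.
22.3 MHz > fs/2 = 18.45 MHz, folds to fs − 22.3 MHz = 14.6 MHz.
Distinct values: {4.3 MHz, 7.9 MHz, 14 MHz, 14.6 MHz}.

4.3 MHz, 7.9 MHz, 14 MHz, 14.6 MHz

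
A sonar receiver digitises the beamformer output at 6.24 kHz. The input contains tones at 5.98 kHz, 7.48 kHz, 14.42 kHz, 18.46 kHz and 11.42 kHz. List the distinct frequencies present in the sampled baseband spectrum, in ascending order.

0.26 kHz, 1.06 kHz, 1.24 kHz, 1.94 kHz

fs/2 = 3.12 kHz.
5.98 kHz > fs/2 = 3.12 kHz, folds to fs − 5.98 kHz = 0.26 kHz.
7.48 kHz mod fs = 1.24 kHz.
1.24 kHz ≤ fs/2 = 3.12 kHz, appears at 1.24 kHz.
14.42 kHz mod fs = 1.94 kHz.
1.94 kHz ≤ fs/2 = 3.12 kHz, appears at 1.94 kHz.
18.46 kHz mod fs = 5.98 kHz.
5.98 kHz > fs/2 = 3.12 kHz, folds to fs − 5.98 kHz = 0.26 kHz.
11.42 kHz mod fs = 5.18 kHz.
5.18 kHz > fs/2 = 3.12 kHz, folds to fs − 5.18 kHz = 1.06 kHz.
Distinct values: {0.26 kHz, 1.06 kHz, 1.24 kHz, 1.94 kHz}.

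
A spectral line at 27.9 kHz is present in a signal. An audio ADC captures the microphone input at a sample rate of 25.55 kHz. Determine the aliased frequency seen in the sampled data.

2.35 kHz

27.9 kHz mod fs = 2.35 kHz.
2.35 kHz ≤ fs/2 = 12.775 kHz, appears at 2.35 kHz.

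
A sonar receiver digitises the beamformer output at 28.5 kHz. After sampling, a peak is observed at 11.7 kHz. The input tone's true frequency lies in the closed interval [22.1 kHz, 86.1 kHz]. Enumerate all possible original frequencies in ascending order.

40.2 kHz, 45.3 kHz, 68.7 kHz, 73.8 kHz

Frequencies that alias to 11.7 kHz are k·fs ± 11.7 kHz for integer k ≥ 0.
k=0: 11.7 kHz.
k=1: 16.8 kHz, 40.2 kHz.
k=2: 45.3 kHz, 68.7 kHz.
k=3: 73.8 kHz, 97.2 kHz.
k=4: 102.3 kHz, 125.7 kHz.
Within [22.1 kHz, 86.1 kHz]: 40.2 kHz, 45.3 kHz, 68.7 kHz, 73.8 kHz.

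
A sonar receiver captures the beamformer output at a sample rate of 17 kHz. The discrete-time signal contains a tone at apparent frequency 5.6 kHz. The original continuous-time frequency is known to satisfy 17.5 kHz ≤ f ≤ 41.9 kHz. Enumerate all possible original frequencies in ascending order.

22.6 kHz, 28.4 kHz, 39.6 kHz

Frequencies that alias to 5.6 kHz are k·fs ± 5.6 kHz for integer k ≥ 0.
k=0: 5.6 kHz.
k=1: 11.4 kHz, 22.6 kHz.
k=2: 28.4 kHz, 39.6 kHz.
k=3: 45.4 kHz, 56.6 kHz.
Within [17.5 kHz, 41.9 kHz]: 22.6 kHz, 28.4 kHz, 39.6 kHz.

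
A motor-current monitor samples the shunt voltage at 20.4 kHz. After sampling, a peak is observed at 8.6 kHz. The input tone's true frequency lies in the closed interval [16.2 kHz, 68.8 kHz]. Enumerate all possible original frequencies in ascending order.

Frequencies that alias to 8.6 kHz are k·fs ± 8.6 kHz for integer k ≥ 0.
k=0: 8.6 kHz.
k=1: 11.8 kHz, 29 kHz.
k=2: 32.2 kHz, 49.4 kHz.
k=3: 52.6 kHz, 69.8 kHz.
k=4: 73 kHz, 90.2 kHz.
Within [16.2 kHz, 68.8 kHz]: 29 kHz, 32.2 kHz, 49.4 kHz, 52.6 kHz.

29 kHz, 32.2 kHz, 49.4 kHz, 52.6 kHz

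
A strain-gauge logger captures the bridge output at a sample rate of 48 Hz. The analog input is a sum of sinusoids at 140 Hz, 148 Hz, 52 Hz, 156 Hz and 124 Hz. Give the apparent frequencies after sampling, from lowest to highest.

fs/2 = 24 Hz.
140 Hz mod fs = 44 Hz.
44 Hz > fs/2 = 24 Hz, folds to fs − 44 Hz = 4 Hz.
148 Hz mod fs = 4 Hz.
4 Hz ≤ fs/2 = 24 Hz, appears at 4 Hz.
52 Hz mod fs = 4 Hz.
4 Hz ≤ fs/2 = 24 Hz, appears at 4 Hz.
156 Hz mod fs = 12 Hz.
12 Hz ≤ fs/2 = 24 Hz, appears at 12 Hz.
124 Hz mod fs = 28 Hz.
28 Hz > fs/2 = 24 Hz, folds to fs − 28 Hz = 20 Hz.
Distinct values: {4 Hz, 12 Hz, 20 Hz}.

4 Hz, 12 Hz, 20 Hz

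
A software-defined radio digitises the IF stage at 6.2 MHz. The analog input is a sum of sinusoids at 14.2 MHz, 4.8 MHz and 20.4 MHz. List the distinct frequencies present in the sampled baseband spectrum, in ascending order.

1.4 MHz, 1.8 MHz

fs/2 = 3.1 MHz.
14.2 MHz mod fs = 1.8 MHz.
1.8 MHz ≤ fs/2 = 3.1 MHz, appears at 1.8 MHz.
4.8 MHz > fs/2 = 3.1 MHz, folds to fs − 4.8 MHz = 1.4 MHz.
20.4 MHz mod fs = 1.8 MHz.
1.8 MHz ≤ fs/2 = 3.1 MHz, appears at 1.8 MHz.
Distinct values: {1.4 MHz, 1.8 MHz}.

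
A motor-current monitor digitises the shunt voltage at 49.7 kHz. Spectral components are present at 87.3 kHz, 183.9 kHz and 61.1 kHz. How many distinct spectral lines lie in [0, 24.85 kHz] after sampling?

3

fs/2 = 24.85 kHz.
87.3 kHz mod fs = 37.6 kHz.
37.6 kHz > fs/2 = 24.85 kHz, folds to fs − 37.6 kHz = 12.1 kHz.
183.9 kHz mod fs = 34.8 kHz.
34.8 kHz > fs/2 = 24.85 kHz, folds to fs − 34.8 kHz = 14.9 kHz.
61.1 kHz mod fs = 11.4 kHz.
11.4 kHz ≤ fs/2 = 24.85 kHz, appears at 11.4 kHz.
Distinct values: {11.4 kHz, 12.1 kHz, 14.9 kHz} → 3.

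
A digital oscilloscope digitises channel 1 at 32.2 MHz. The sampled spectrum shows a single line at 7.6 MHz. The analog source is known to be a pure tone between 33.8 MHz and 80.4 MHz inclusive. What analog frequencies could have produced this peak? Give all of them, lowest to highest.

Frequencies that alias to 7.6 MHz are k·fs ± 7.6 MHz for integer k ≥ 0.
k=0: 7.6 MHz.
k=1: 24.6 MHz, 39.8 MHz.
k=2: 56.8 MHz, 72 MHz.
k=3: 89 MHz, 104.2 MHz.
Within [33.8 MHz, 80.4 MHz]: 39.8 MHz, 56.8 MHz, 72 MHz.

39.8 MHz, 56.8 MHz, 72 MHz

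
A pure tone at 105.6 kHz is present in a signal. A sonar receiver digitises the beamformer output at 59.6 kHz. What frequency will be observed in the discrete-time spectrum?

105.6 kHz mod fs = 46 kHz.
46 kHz > fs/2 = 29.8 kHz, folds to fs − 46 kHz = 13.6 kHz.

13.6 kHz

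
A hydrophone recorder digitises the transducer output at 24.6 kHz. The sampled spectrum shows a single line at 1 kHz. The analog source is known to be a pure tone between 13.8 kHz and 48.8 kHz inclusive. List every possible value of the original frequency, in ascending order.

23.6 kHz, 25.6 kHz, 48.2 kHz

Frequencies that alias to 1 kHz are k·fs ± 1 kHz for integer k ≥ 0.
k=0: 1 kHz.
k=1: 23.6 kHz, 25.6 kHz.
k=2: 48.2 kHz, 50.2 kHz.
k=3: 72.8 kHz, 74.8 kHz.
Within [13.8 kHz, 48.8 kHz]: 23.6 kHz, 25.6 kHz, 48.2 kHz.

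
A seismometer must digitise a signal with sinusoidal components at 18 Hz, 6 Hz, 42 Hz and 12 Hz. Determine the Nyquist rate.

84 Hz

Highest-frequency component: 42 Hz.
Nyquist rate = 2 × 42 Hz = 84 Hz.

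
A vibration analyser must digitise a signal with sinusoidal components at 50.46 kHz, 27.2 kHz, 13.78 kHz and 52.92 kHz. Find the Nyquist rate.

Highest-frequency component: 52.92 kHz.
Nyquist rate = 2 × 52.92 kHz = 105.84 kHz.

105.84 kHz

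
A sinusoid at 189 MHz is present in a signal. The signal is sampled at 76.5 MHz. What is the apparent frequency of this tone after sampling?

189 MHz mod fs = 36 MHz.
36 MHz ≤ fs/2 = 38.25 MHz, appears at 36 MHz.

36 MHz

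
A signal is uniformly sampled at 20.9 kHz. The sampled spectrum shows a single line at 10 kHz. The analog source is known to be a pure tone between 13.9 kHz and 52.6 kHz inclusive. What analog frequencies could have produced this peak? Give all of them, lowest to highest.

30.9 kHz, 31.8 kHz, 51.8 kHz

Frequencies that alias to 10 kHz are k·fs ± 10 kHz for integer k ≥ 0.
k=0: 10 kHz.
k=1: 10.9 kHz, 30.9 kHz.
k=2: 31.8 kHz, 51.8 kHz.
k=3: 52.7 kHz, 72.7 kHz.
Within [13.9 kHz, 52.6 kHz]: 30.9 kHz, 31.8 kHz, 51.8 kHz.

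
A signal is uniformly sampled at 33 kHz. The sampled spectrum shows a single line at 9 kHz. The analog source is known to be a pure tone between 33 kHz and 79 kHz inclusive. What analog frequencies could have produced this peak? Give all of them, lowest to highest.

Frequencies that alias to 9 kHz are k·fs ± 9 kHz for integer k ≥ 0.
k=0: 9 kHz.
k=1: 24 kHz, 42 kHz.
k=2: 57 kHz, 75 kHz.
k=3: 90 kHz, 108 kHz.
Within [33 kHz, 79 kHz]: 42 kHz, 57 kHz, 75 kHz.

42 kHz, 57 kHz, 75 kHz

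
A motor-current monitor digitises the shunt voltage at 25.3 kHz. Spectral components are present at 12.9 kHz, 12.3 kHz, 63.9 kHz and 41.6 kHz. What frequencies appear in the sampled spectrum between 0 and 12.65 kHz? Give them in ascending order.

9 kHz, 12 kHz, 12.3 kHz, 12.4 kHz

fs/2 = 12.65 kHz.
12.9 kHz > fs/2 = 12.65 kHz, folds to fs − 12.9 kHz = 12.4 kHz.
12.3 kHz ≤ fs/2 = 12.65 kHz, passes unchanged.
63.9 kHz mod fs = 13.3 kHz.
13.3 kHz > fs/2 = 12.65 kHz, folds to fs − 13.3 kHz = 12 kHz.
41.6 kHz mod fs = 16.3 kHz.
16.3 kHz > fs/2 = 12.65 kHz, folds to fs − 16.3 kHz = 9 kHz.
Distinct values: {9 kHz, 12 kHz, 12.3 kHz, 12.4 kHz}.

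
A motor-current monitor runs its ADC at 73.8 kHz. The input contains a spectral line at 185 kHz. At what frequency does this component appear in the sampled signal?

36.4 kHz

185 kHz mod fs = 37.4 kHz.
37.4 kHz > fs/2 = 36.9 kHz, folds to fs − 37.4 kHz = 36.4 kHz.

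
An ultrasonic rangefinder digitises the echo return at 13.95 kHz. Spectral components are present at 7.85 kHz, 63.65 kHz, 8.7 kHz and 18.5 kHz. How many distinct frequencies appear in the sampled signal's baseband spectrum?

3

fs/2 = 6.975 kHz.
7.85 kHz > fs/2 = 6.975 kHz, folds to fs − 7.85 kHz = 6.1 kHz.
63.65 kHz mod fs = 7.85 kHz.
7.85 kHz > fs/2 = 6.975 kHz, folds to fs − 7.85 kHz = 6.1 kHz.
8.7 kHz > fs/2 = 6.975 kHz, folds to fs − 8.7 kHz = 5.25 kHz.
18.5 kHz mod fs = 4.55 kHz.
4.55 kHz ≤ fs/2 = 6.975 kHz, appears at 4.55 kHz.
Distinct values: {4.55 kHz, 5.25 kHz, 6.1 kHz} → 3.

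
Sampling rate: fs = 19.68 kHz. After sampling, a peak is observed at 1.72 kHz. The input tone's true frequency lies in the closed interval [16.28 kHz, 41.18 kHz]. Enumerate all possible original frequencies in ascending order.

17.96 kHz, 21.4 kHz, 37.64 kHz, 41.08 kHz

Frequencies that alias to 1.72 kHz are k·fs ± 1.72 kHz for integer k ≥ 0.
k=0: 1.72 kHz.
k=1: 17.96 kHz, 21.4 kHz.
k=2: 37.64 kHz, 41.08 kHz.
k=3: 57.32 kHz, 60.76 kHz.
Within [16.28 kHz, 41.18 kHz]: 17.96 kHz, 21.4 kHz, 37.64 kHz, 41.08 kHz.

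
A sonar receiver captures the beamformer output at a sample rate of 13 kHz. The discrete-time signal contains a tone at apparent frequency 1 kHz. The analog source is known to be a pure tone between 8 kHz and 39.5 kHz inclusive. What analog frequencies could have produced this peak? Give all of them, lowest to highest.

12 kHz, 14 kHz, 25 kHz, 27 kHz, 38 kHz

Frequencies that alias to 1 kHz are k·fs ± 1 kHz for integer k ≥ 0.
k=0: 1 kHz.
k=1: 12 kHz, 14 kHz.
k=2: 25 kHz, 27 kHz.
k=3: 38 kHz, 40 kHz.
k=4: 51 kHz, 53 kHz.
Within [8 kHz, 39.5 kHz]: 12 kHz, 14 kHz, 25 kHz, 27 kHz, 38 kHz.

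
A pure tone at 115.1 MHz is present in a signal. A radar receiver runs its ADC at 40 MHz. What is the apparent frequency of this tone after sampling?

115.1 MHz mod fs = 35.1 MHz.
35.1 MHz > fs/2 = 20 MHz, folds to fs − 35.1 MHz = 4.9 MHz.

4.9 MHz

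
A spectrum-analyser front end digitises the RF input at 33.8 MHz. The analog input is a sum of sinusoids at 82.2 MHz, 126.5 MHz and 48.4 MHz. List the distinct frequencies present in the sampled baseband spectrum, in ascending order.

8.7 MHz, 14.6 MHz

fs/2 = 16.9 MHz.
82.2 MHz mod fs = 14.6 MHz.
14.6 MHz ≤ fs/2 = 16.9 MHz, appears at 14.6 MHz.
126.5 MHz mod fs = 25.1 MHz.
25.1 MHz > fs/2 = 16.9 MHz, folds to fs − 25.1 MHz = 8.7 MHz.
48.4 MHz mod fs = 14.6 MHz.
14.6 MHz ≤ fs/2 = 16.9 MHz, appears at 14.6 MHz.
Distinct values: {8.7 MHz, 14.6 MHz}.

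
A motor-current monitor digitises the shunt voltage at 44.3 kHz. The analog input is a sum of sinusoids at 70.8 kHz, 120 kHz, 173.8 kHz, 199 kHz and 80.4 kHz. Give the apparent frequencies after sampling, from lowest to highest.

3.4 kHz, 8.2 kHz, 12.9 kHz, 17.8 kHz, 21.8 kHz

fs/2 = 22.15 kHz.
70.8 kHz mod fs = 26.5 kHz.
26.5 kHz > fs/2 = 22.15 kHz, folds to fs − 26.5 kHz = 17.8 kHz.
120 kHz mod fs = 31.4 kHz.
31.4 kHz > fs/2 = 22.15 kHz, folds to fs − 31.4 kHz = 12.9 kHz.
173.8 kHz mod fs = 40.9 kHz.
40.9 kHz > fs/2 = 22.15 kHz, folds to fs − 40.9 kHz = 3.4 kHz.
199 kHz mod fs = 21.8 kHz.
21.8 kHz ≤ fs/2 = 22.15 kHz, appears at 21.8 kHz.
80.4 kHz mod fs = 36.1 kHz.
36.1 kHz > fs/2 = 22.15 kHz, folds to fs − 36.1 kHz = 8.2 kHz.
Distinct values: {3.4 kHz, 8.2 kHz, 12.9 kHz, 17.8 kHz, 21.8 kHz}.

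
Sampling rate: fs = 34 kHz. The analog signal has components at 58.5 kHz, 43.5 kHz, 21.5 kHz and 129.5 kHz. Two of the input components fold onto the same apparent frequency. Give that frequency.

fs/2 = 17 kHz.
58.5 kHz mod fs = 24.5 kHz.
24.5 kHz > fs/2 = 17 kHz, folds to fs − 24.5 kHz = 9.5 kHz.
43.5 kHz mod fs = 9.5 kHz.
9.5 kHz ≤ fs/2 = 17 kHz, appears at 9.5 kHz.
21.5 kHz > fs/2 = 17 kHz, folds to fs − 21.5 kHz = 12.5 kHz.
129.5 kHz mod fs = 27.5 kHz.
27.5 kHz > fs/2 = 17 kHz, folds to fs − 27.5 kHz = 6.5 kHz.
43.5 kHz and 58.5 kHz both map to 9.5 kHz.

9.5 kHz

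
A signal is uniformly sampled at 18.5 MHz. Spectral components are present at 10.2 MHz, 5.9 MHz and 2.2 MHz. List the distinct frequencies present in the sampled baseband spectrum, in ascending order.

2.2 MHz, 5.9 MHz, 8.3 MHz

fs/2 = 9.25 MHz.
10.2 MHz > fs/2 = 9.25 MHz, folds to fs − 10.2 MHz = 8.3 MHz.
5.9 MHz ≤ fs/2 = 9.25 MHz, passes unchanged.
2.2 MHz ≤ fs/2 = 9.25 MHz, passes unchanged.
Distinct values: {2.2 MHz, 5.9 MHz, 8.3 MHz}.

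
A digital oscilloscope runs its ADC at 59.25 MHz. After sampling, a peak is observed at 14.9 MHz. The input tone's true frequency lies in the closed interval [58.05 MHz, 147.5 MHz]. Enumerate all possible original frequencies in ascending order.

74.15 MHz, 103.6 MHz, 133.4 MHz

Frequencies that alias to 14.9 MHz are k·fs ± 14.9 MHz for integer k ≥ 0.
k=0: 14.9 MHz.
k=1: 44.35 MHz, 74.15 MHz.
k=2: 103.6 MHz, 133.4 MHz.
k=3: 162.85 MHz, 192.65 MHz.
Within [58.05 MHz, 147.5 MHz]: 74.15 MHz, 103.6 MHz, 133.4 MHz.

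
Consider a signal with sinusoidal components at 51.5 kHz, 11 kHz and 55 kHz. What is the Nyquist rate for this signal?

Highest-frequency component: 55 kHz.
Nyquist rate = 2 × 55 kHz = 110 kHz.

110 kHz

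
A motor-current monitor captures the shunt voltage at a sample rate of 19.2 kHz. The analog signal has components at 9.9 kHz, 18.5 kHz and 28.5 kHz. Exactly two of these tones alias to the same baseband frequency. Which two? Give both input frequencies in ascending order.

9.9 kHz, 28.5 kHz

fs/2 = 9.6 kHz.
9.9 kHz > fs/2 = 9.6 kHz, folds to fs − 9.9 kHz = 9.3 kHz.
18.5 kHz > fs/2 = 9.6 kHz, folds to fs − 18.5 kHz = 0.7 kHz.
28.5 kHz mod fs = 9.3 kHz.
9.3 kHz ≤ fs/2 = 9.6 kHz, appears at 9.3 kHz.
9.9 kHz and 28.5 kHz both map to 9.3 kHz.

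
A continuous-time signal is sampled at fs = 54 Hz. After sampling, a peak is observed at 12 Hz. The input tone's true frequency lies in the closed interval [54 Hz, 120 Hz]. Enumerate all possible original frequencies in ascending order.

Frequencies that alias to 12 Hz are k·fs ± 12 Hz for integer k ≥ 0.
k=0: 12 Hz.
k=1: 42 Hz, 66 Hz.
k=2: 96 Hz, 120 Hz.
k=3: 150 Hz, 174 Hz.
Within [54 Hz, 120 Hz]: 66 Hz, 96 Hz, 120 Hz.

66 Hz, 96 Hz, 120 Hz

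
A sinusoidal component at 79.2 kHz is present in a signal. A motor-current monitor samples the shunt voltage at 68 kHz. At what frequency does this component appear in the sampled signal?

79.2 kHz mod fs = 11.2 kHz.
11.2 kHz ≤ fs/2 = 34 kHz, appears at 11.2 kHz.

11.2 kHz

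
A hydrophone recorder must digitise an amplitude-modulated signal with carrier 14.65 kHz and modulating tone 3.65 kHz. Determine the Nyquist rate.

AM sidebands sit at fc ± fm = 11 kHz and 18.3 kHz.
Highest-frequency component: 18.3 kHz.
Nyquist rate = 2 × 18.3 kHz = 36.6 kHz.

36.6 kHz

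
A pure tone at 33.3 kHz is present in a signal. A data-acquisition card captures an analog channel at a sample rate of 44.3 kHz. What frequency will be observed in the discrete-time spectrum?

33.3 kHz > fs/2 = 22.15 kHz, folds to fs − 33.3 kHz = 11 kHz.

11 kHz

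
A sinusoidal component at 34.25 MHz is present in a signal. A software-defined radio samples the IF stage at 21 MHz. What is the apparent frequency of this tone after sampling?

34.25 MHz mod fs = 13.25 MHz.
13.25 MHz > fs/2 = 10.5 MHz, folds to fs − 13.25 MHz = 7.75 MHz.

7.75 MHz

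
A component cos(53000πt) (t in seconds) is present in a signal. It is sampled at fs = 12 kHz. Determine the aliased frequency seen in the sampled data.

2.5 kHz

ω = 53000π rad/s → f = ω/(2π) = 26500 Hz = 26.5 kHz.
26.5 kHz mod fs = 2.5 kHz.
2.5 kHz ≤ fs/2 = 6 kHz, appears at 2.5 kHz.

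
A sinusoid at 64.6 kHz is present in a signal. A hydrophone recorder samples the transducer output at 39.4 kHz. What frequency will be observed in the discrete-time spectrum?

64.6 kHz mod fs = 25.2 kHz.
25.2 kHz > fs/2 = 19.7 kHz, folds to fs − 25.2 kHz = 14.2 kHz.

14.2 kHz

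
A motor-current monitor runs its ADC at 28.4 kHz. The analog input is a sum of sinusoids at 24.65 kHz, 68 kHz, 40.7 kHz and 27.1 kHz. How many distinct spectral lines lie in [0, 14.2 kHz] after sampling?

4

fs/2 = 14.2 kHz.
24.65 kHz > fs/2 = 14.2 kHz, folds to fs − 24.65 kHz = 3.75 kHz.
68 kHz mod fs = 11.2 kHz.
11.2 kHz ≤ fs/2 = 14.2 kHz, appears at 11.2 kHz.
40.7 kHz mod fs = 12.3 kHz.
12.3 kHz ≤ fs/2 = 14.2 kHz, appears at 12.3 kHz.
27.1 kHz > fs/2 = 14.2 kHz, folds to fs − 27.1 kHz = 1.3 kHz.
Distinct values: {1.3 kHz, 3.75 kHz, 11.2 kHz, 12.3 kHz} → 4.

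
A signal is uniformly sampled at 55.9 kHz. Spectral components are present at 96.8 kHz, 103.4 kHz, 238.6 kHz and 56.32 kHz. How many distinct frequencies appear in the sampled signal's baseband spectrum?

3

fs/2 = 27.95 kHz.
96.8 kHz mod fs = 40.9 kHz.
40.9 kHz > fs/2 = 27.95 kHz, folds to fs − 40.9 kHz = 15 kHz.
103.4 kHz mod fs = 47.5 kHz.
47.5 kHz > fs/2 = 27.95 kHz, folds to fs − 47.5 kHz = 8.4 kHz.
238.6 kHz mod fs = 15 kHz.
15 kHz ≤ fs/2 = 27.95 kHz, appears at 15 kHz.
56.32 kHz mod fs = 0.42 kHz.
0.42 kHz ≤ fs/2 = 27.95 kHz, appears at 0.42 kHz.
Distinct values: {0.42 kHz, 8.4 kHz, 15 kHz} → 3.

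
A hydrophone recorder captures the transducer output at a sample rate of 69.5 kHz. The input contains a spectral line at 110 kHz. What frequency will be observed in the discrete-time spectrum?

29 kHz

110 kHz mod fs = 40.5 kHz.
40.5 kHz > fs/2 = 34.75 kHz, folds to fs − 40.5 kHz = 29 kHz.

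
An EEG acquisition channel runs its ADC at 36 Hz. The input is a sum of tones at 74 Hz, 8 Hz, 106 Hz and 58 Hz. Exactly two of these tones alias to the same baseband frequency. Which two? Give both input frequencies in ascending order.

74 Hz, 106 Hz

fs/2 = 18 Hz.
74 Hz mod fs = 2 Hz.
2 Hz ≤ fs/2 = 18 Hz, appears at 2 Hz.
8 Hz ≤ fs/2 = 18 Hz, passes unchanged.
106 Hz mod fs = 34 Hz.
34 Hz > fs/2 = 18 Hz, folds to fs − 34 Hz = 2 Hz.
58 Hz mod fs = 22 Hz.
22 Hz > fs/2 = 18 Hz, folds to fs − 22 Hz = 14 Hz.
74 Hz and 106 Hz both map to 2 Hz.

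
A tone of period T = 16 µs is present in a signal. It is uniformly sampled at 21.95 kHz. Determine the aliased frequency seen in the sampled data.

3.35 kHz

T = 16 µs → f = 1/T = 62.5 kHz.
62.5 kHz mod fs = 18.6 kHz.
18.6 kHz > fs/2 = 10.975 kHz, folds to fs − 18.6 kHz = 3.35 kHz.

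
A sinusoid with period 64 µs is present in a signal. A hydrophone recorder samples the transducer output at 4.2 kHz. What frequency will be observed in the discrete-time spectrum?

1.175 kHz

T = 64 µs → f = 1/T = 15.625 kHz.
15.625 kHz mod fs = 3.025 kHz.
3.025 kHz > fs/2 = 2.1 kHz, folds to fs − 3.025 kHz = 1.175 kHz.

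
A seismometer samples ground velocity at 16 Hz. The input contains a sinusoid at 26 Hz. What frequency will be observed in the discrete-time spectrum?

26 Hz mod fs = 10 Hz.
10 Hz > fs/2 = 8 Hz, folds to fs − 10 Hz = 6 Hz.

6 Hz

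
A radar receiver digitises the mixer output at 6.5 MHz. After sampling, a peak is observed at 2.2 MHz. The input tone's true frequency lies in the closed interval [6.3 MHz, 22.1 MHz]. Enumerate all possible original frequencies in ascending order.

8.7 MHz, 10.8 MHz, 15.2 MHz, 17.3 MHz, 21.7 MHz

Frequencies that alias to 2.2 MHz are k·fs ± 2.2 MHz for integer k ≥ 0.
k=0: 2.2 MHz.
k=1: 4.3 MHz, 8.7 MHz.
k=2: 10.8 MHz, 15.2 MHz.
k=3: 17.3 MHz, 21.7 MHz.
k=4: 23.8 MHz, 28.2 MHz.
Within [6.3 MHz, 22.1 MHz]: 8.7 MHz, 10.8 MHz, 15.2 MHz, 17.3 MHz, 21.7 MHz.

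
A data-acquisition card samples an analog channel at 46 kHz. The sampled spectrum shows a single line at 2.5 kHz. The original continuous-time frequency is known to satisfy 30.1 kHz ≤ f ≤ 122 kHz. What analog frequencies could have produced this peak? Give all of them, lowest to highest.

43.5 kHz, 48.5 kHz, 89.5 kHz, 94.5 kHz

Frequencies that alias to 2.5 kHz are k·fs ± 2.5 kHz for integer k ≥ 0.
k=0: 2.5 kHz.
k=1: 43.5 kHz, 48.5 kHz.
k=2: 89.5 kHz, 94.5 kHz.
k=3: 135.5 kHz, 140.5 kHz.
Within [30.1 kHz, 122 kHz]: 43.5 kHz, 48.5 kHz, 89.5 kHz, 94.5 kHz.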